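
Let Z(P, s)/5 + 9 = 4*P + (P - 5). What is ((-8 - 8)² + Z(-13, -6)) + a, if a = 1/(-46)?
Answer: -6395/46 ≈ -139.02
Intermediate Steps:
Z(P, s) = -70 + 25*P (Z(P, s) = -45 + 5*(4*P + (P - 5)) = -45 + 5*(4*P + (-5 + P)) = -45 + 5*(-5 + 5*P) = -45 + (-25 + 25*P) = -70 + 25*P)
a = -1/46 ≈ -0.021739
((-8 - 8)² + Z(-13, -6)) + a = ((-8 - 8)² + (-70 + 25*(-13))) - 1/46 = ((-16)² + (-70 - 325)) - 1/46 = (256 - 395) - 1/46 = -139 - 1/46 = -6395/46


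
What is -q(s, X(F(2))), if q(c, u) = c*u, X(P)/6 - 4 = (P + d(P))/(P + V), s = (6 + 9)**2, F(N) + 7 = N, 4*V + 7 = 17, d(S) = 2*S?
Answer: -13500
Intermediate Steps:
V = 5/2 (V = -7/4 + (1/4)*17 = -7/4 + 17/4 = 5/2 ≈ 2.5000)
F(N) = -7 + N
s = 225 (s = 15**2 = 225)
X(P) = 24 + 18*P/(5/2 + P) (X(P) = 24 + 6*((P + 2*P)/(P + 5/2)) = 24 + 6*((3*P)/(5/2 + P)) = 24 + 6*(3*P/(5/2 + P)) = 24 + 18*P/(5/2 + P))
-q(s, X(F(2))) = -225*12*(10 + 7*(-7 + 2))/(5 + 2*(-7 + 2)) = -225*12*(10 + 7*(-5))/(5 + 2*(-5)) = -225*12*(10 - 35)/(5 - 10) = -225*12*(-25)/(-5) = -225*12*(-1/5)*(-25) = -225*60 = -1*13500 = -13500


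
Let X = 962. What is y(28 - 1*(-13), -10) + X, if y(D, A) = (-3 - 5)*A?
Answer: 1042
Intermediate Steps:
y(D, A) = -8*A
y(28 - 1*(-13), -10) + X = -8*(-10) + 962 = 80 + 962 = 1042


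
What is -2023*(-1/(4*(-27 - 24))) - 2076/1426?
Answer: -97303/8556 ≈ -11.372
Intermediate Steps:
-2023*(-1/(4*(-27 - 24))) - 2076/1426 = -2023/((-51*(-4))) - 2076*1/1426 = -2023/204 - 1038/713 = -2023*1/204 - 1038/713 = -119/12 - 1038/713 = -97303/8556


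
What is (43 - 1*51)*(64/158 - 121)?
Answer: 76216/79 ≈ 964.76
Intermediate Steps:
(43 - 1*51)*(64/158 - 121) = (43 - 51)*(64*(1/158) - 121) = -8*(32/79 - 121) = -8*(-9527/79) = 76216/79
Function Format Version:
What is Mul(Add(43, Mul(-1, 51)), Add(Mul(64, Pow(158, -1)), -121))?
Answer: Rational(76216, 79) ≈ 964.76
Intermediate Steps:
Mul(Add(43, Mul(-1, 51)), Add(Mul(64, Pow(158, -1)), -121)) = Mul(Add(43, -51), Add(Mul(64, Rational(1, 158)), -121)) = Mul(-8, Add(Rational(32, 79), -121)) = Mul(-8, Rational(-9527, 79)) = Rational(76216, 79)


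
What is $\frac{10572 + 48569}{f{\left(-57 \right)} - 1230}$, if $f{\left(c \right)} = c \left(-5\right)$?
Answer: $- \frac{59141}{945} \approx -62.583$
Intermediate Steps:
$f{\left(c \right)} = - 5 c$
$\frac{10572 + 48569}{f{\left(-57 \right)} - 1230} = \frac{10572 + 48569}{\left(-5\right) \left(-57\right) - 1230} = \frac{59141}{285 - 1230} = \frac{59141}{-945} = 59141 \left(- \frac{1}{945}\right) = - \frac{59141}{945}$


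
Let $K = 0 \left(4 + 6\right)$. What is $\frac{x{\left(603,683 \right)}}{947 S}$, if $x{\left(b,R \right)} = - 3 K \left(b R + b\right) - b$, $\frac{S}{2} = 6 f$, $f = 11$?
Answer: $- \frac{201}{41668} \approx -0.0048238$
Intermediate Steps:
$S = 132$ ($S = 2 \cdot 6 \cdot 11 = 2 \cdot 66 = 132$)
$K = 0$ ($K = 0 \cdot 10 = 0$)
$x{\left(b,R \right)} = - b$ ($x{\left(b,R \right)} = \left(-3\right) 0 \left(b R + b\right) - b = 0 \left(R b + b\right) - b = 0 \left(b + R b\right) - b = 0 - b = - b$)
$\frac{x{\left(603,683 \right)}}{947 S} = \frac{\left(-1\right) 603}{947 \cdot 132} = - \frac{603}{125004} = \left(-603\right) \frac{1}{125004} = - \frac{201}{41668}$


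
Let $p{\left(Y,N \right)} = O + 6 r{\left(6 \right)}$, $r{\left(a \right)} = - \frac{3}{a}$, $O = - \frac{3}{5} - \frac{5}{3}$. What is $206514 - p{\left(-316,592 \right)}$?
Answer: $\frac{3097789}{15} \approx 2.0652 \cdot 10^{5}$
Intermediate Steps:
$O = - \frac{34}{15}$ ($O = \left(-3\right) \frac{1}{5} - \frac{5}{3} = - \frac{3}{5} - \frac{5}{3} = - \frac{34}{15} \approx -2.2667$)
$p{\left(Y,N \right)} = - \frac{79}{15}$ ($p{\left(Y,N \right)} = - \frac{34}{15} + 6 \left(- \frac{3}{6}\right) = - \frac{34}{15} + 6 \left(\left(-3\right) \frac{1}{6}\right) = - \frac{34}{15} + 6 \left(- \frac{1}{2}\right) = - \frac{34}{15} - 3 = - \frac{79}{15}$)
$206514 - p{\left(-316,592 \right)} = 206514 - - \frac{79}{15} = 206514 + \frac{79}{15} = \frac{3097789}{15}$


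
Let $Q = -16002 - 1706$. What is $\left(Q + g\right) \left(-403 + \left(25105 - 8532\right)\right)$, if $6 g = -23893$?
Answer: $-350729995$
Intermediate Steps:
$g = - \frac{23893}{6}$ ($g = \frac{1}{6} \left(-23893\right) = - \frac{23893}{6} \approx -3982.2$)
$Q = -17708$
$\left(Q + g\right) \left(-403 + \left(25105 - 8532\right)\right) = \left(-17708 - \frac{23893}{6}\right) \left(-403 + \left(25105 - 8532\right)\right) = - \frac{130141 \left(-403 + \left(25105 - 8532\right)\right)}{6} = - \frac{130141 \left(-403 + 16573\right)}{6} = \left(- \frac{130141}{6}\right) 16170 = -350729995$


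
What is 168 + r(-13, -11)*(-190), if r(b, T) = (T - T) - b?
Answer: -2302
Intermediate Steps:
r(b, T) = -b (r(b, T) = 0 - b = -b)
168 + r(-13, -11)*(-190) = 168 - 1*(-13)*(-190) = 168 + 13*(-190) = 168 - 2470 = -2302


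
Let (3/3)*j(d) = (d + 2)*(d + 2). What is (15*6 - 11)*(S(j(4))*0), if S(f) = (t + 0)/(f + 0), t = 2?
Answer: 0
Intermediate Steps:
j(d) = (2 + d)² (j(d) = (d + 2)*(d + 2) = (2 + d)*(2 + d) = (2 + d)²)
S(f) = 2/f (S(f) = (2 + 0)/(f + 0) = 2/f)
(15*6 - 11)*(S(j(4))*0) = (15*6 - 11)*((2/((2 + 4)²))*0) = (90 - 11)*((2/(6²))*0) = 79*((2/36)*0) = 79*((2*(1/36))*0) = 79*((1/18)*0) = 79*0 = 0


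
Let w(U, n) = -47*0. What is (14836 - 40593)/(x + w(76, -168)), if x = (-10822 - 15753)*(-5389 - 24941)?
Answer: -25757/806019750 ≈ -3.1956e-5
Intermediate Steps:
w(U, n) = 0
x = 806019750 (x = -26575*(-30330) = 806019750)
(14836 - 40593)/(x + w(76, -168)) = (14836 - 40593)/(806019750 + 0) = -25757/806019750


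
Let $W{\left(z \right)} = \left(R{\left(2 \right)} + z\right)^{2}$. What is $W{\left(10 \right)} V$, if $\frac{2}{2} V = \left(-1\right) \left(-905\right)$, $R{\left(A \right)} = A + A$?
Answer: $177380$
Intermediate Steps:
$R{\left(A \right)} = 2 A$
$W{\left(z \right)} = \left(4 + z\right)^{2}$ ($W{\left(z \right)} = \left(2 \cdot 2 + z\right)^{2} = \left(4 + z\right)^{2}$)
$V = 905$ ($V = \left(-1\right) \left(-905\right) = 905$)
$W{\left(10 \right)} V = \left(4 + 10\right)^{2} \cdot 905 = 14^{2} \cdot 905 = 196 \cdot 905 = 177380$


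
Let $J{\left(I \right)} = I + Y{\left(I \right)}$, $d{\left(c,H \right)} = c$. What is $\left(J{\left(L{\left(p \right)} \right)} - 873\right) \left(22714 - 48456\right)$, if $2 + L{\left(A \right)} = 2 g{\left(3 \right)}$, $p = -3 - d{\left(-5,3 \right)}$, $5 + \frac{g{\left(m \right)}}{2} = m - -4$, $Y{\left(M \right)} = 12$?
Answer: $22009410$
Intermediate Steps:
$g{\left(m \right)} = -2 + 2 m$ ($g{\left(m \right)} = -10 + 2 \left(m - -4\right) = -10 + 2 \left(m + 4\right) = -10 + 2 \left(4 + m\right) = -10 + \left(8 + 2 m\right) = -2 + 2 m$)
$p = 2$ ($p = -3 - -5 = -3 + 5 = 2$)
$L{\left(A \right)} = 6$ ($L{\left(A \right)} = -2 + 2 \left(-2 + 2 \cdot 3\right) = -2 + 2 \left(-2 + 6\right) = -2 + 2 \cdot 4 = -2 + 8 = 6$)
$J{\left(I \right)} = 12 + I$ ($J{\left(I \right)} = I + 12 = 12 + I$)
$\left(J{\left(L{\left(p \right)} \right)} - 873\right) \left(22714 - 48456\right) = \left(\left(12 + 6\right) - 873\right) \left(22714 - 48456\right) = \left(18 - 873\right) \left(-25742\right) = \left(-855\right) \left(-25742\right) = 22009410$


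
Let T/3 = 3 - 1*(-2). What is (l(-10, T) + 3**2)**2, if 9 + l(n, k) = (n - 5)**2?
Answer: 50625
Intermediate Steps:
T = 15 (T = 3*(3 - 1*(-2)) = 3*(3 + 2) = 3*5 = 15)
l(n, k) = -9 + (-5 + n)**2 (l(n, k) = -9 + (n - 5)**2 = -9 + (-5 + n)**2)
(l(-10, T) + 3**2)**2 = ((-9 + (-5 - 10)**2) + 3**2)**2 = ((-9 + (-15)**2) + 9)**2 = ((-9 + 225) + 9)**2 = (216 + 9)**2 = 225**2 = 50625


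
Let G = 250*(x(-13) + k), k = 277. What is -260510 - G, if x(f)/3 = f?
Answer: -320010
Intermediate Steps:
x(f) = 3*f
G = 59500 (G = 250*(3*(-13) + 277) = 250*(-39 + 277) = 250*238 = 59500)
-260510 - G = -260510 - 1*59500 = -260510 - 59500 = -320010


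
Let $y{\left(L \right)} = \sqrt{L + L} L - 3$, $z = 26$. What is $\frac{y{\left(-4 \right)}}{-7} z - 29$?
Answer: $- \frac{125}{7} + \frac{208 i \sqrt{2}}{7} \approx -17.857 + 42.022 i$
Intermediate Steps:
$y{\left(L \right)} = -3 + \sqrt{2} L^{\frac{3}{2}}$ ($y{\left(L \right)} = \sqrt{2 L} L - 3 = \sqrt{2} \sqrt{L} L - 3 = \sqrt{2} L^{\frac{3}{2}} - 3 = -3 + \sqrt{2} L^{\frac{3}{2}}$)
$\frac{y{\left(-4 \right)}}{-7} z - 29 = \frac{-3 + \sqrt{2} \left(-4\right)^{\frac{3}{2}}}{-7} \cdot 26 - 29 = \left(-3 + \sqrt{2} \left(- 8 i\right)\right) \left(- \frac{1}{7}\right) 26 - 29 = \left(-3 - 8 i \sqrt{2}\right) \left(- \frac{1}{7}\right) 26 - 29 = \left(\frac{3}{7} + \frac{8 i \sqrt{2}}{7}\right) 26 - 29 = \left(\frac{78}{7} + \frac{208 i \sqrt{2}}{7}\right) - 29 = - \frac{125}{7} + \frac{208 i \sqrt{2}}{7}$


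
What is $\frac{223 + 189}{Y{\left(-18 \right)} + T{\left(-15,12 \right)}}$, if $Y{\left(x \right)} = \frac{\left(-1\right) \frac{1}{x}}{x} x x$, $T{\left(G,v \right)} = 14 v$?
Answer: $\frac{412}{167} \approx 2.4671$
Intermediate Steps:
$Y{\left(x \right)} = -1$ ($Y{\left(x \right)} = - \frac{1}{x^{2}} x^{2} = -1$)
$\frac{223 + 189}{Y{\left(-18 \right)} + T{\left(-15,12 \right)}} = \frac{223 + 189}{-1 + 14 \cdot 12} = \frac{412}{-1 + 168} = \frac{412}{167}$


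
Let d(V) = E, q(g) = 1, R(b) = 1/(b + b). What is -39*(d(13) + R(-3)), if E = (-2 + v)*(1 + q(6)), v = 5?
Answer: -455/2 ≈ -227.50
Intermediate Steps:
R(b) = 1/(2*b)
E = 6 (E = (-2 + 5)*(1 + 1) = 3*2 = 6)
d(V) = 6
-39*(d(13) + R(-3)) = -39*(6 + (½)/(-3)) = -39*(6 + (½)*(-⅓)) = -39*(6 - ⅙) = -39*35/6 = -455/2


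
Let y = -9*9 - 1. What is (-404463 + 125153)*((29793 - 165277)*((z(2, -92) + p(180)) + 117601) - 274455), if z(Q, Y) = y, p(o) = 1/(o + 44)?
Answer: 124522581689757185/28 ≈ 4.4472e+15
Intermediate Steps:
p(o) = 1/(44 + o)
y = -82 (y = -81 - 1 = -82)
z(Q, Y) = -82
(-404463 + 125153)*((29793 - 165277)*((z(2, -92) + p(180)) + 117601) - 274455) = (-404463 + 125153)*((29793 - 165277)*((-82 + 1/(44 + 180)) + 117601) - 274455) = -279310*(-135484*((-82 + 1/224) + 117601) - 274455) = -279310*(-135484*(-18367/224 + 117601) - 274455) = -279310*(-135484*26324257/224 - 274455) = -279310*(-891628908847/56 - 274455) = -279310*(-891644278327/56) = 124522581689757185/28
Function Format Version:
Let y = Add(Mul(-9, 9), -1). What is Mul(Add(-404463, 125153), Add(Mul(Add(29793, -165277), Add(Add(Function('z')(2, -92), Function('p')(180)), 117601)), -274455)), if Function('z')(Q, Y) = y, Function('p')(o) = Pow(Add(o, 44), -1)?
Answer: Rational(124522581689757185, 28) ≈ 4.4472e+15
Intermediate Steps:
Function('p')(o) = Pow(Add(44, o), -1)
y = -82 (y = Add(-81, -1) = -82)
Function('z')(Q, Y) = -82
Mul(Add(-404463, 125153), Add(Mul(Add(29793, -165277), Add(Add(Function('z')(2, -92), Function('p')(180)), 117601)), -274455)) = Mul(Add(-404463, 125153), Add(Mul(Add(29793, -165277), Add(Add(-82, Pow(Add(44, 180), -1)), 117601)), -274455)) = Mul(-279310, Add(Mul(-135484, Add(Add(-82, Pow(224, -1)), 117601)), -274455)) = Mul(-279310, Add(Mul(-135484, Add(Add(-82, Rational(1, 224)), 117601)), -274455)) = Mul(-279310, Add(Mul(-135484, Add(Rational(-18367, 224), 117601)), -274455)) = Mul(-279310, Add(Mul(-135484, Rational(26324257, 224)), -274455)) = Mul(-279310, Add(Rational(-891628908847, 56), -274455)) = Mul(-279310, Rational(-891644278327, 56)) = Rational(124522581689757185, 28)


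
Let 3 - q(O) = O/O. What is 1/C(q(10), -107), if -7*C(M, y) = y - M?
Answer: 7/109 ≈ 0.064220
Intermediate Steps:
q(O) = 2 (q(O) = 3 - O/O = 3 - 1*1 = 3 - 1 = 2)
C(M, y) = -y/7 + M/7 (C(M, y) = -(y - M)/7 = -y/7 + M/7)
1/C(q(10), -107) = 1/(-⅐*(-107) + (⅐)*2) = 1/(107/7 + 2/7) = 1/(109/7) = 7/109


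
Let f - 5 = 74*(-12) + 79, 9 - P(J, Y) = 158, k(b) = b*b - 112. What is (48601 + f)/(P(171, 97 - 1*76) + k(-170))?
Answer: 47797/28639 ≈ 1.6689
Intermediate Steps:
k(b) = -112 + b**2 (k(b) = b**2 - 112 = -112 + b**2)
P(J, Y) = -149 (P(J, Y) = 9 - 1*158 = 9 - 158 = -149)
f = -804 (f = 5 + (74*(-12) + 79) = 5 + (-888 + 79) = 5 - 809 = -804)
(48601 + f)/(P(171, 97 - 1*76) + k(-170)) = (48601 - 804)/(-149 + (-112 + (-170)**2)) = 47797/(-149 + (-112 + 28900)) = 47797/(-149 + 28788) = 47797/28639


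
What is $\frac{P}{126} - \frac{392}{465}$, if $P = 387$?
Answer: $\frac{14507}{6510} \approx 2.2284$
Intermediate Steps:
$\frac{P}{126} - \frac{392}{465} = \frac{387}{126} - \frac{392}{465} = 387 \cdot \frac{1}{126} - \frac{392}{465} = \frac{43}{14} - \frac{392}{465} = \frac{14507}{6510}$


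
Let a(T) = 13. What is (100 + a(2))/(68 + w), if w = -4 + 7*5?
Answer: 113/99 ≈ 1.1414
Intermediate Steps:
w = 31 (w = -4 + 35 = 31)
(100 + a(2))/(68 + w) = (100 + 13)/(68 + 31) = 113/99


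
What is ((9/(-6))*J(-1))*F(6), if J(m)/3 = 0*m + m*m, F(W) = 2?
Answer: -9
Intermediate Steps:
J(m) = 3*m² (J(m) = 3*(0*m + m*m) = 3*(0 + m²) = 3*m²)
((9/(-6))*J(-1))*F(6) = ((9/(-6))*(3*(-1)²))*2 = ((9*(-⅙))*(3*1))*2 = -3/2*3*2 = -9/2*2 = -9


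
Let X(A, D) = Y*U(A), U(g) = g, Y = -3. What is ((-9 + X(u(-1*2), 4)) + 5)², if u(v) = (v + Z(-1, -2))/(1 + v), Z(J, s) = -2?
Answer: 256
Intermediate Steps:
u(v) = (-2 + v)/(1 + v) (u(v) = (v - 2)/(1 + v) = (-2 + v)/(1 + v))
X(A, D) = -3*A
((-9 + X(u(-1*2), 4)) + 5)² = ((-9 - 3*(-2 - 1*2)/(1 - 1*2)) + 5)² = ((-9 - 3*(-2 - 2)/(1 - 2)) + 5)² = ((-9 - 3*(-4)/(-1)) + 5)² = ((-9 - (-3)*(-4)) + 5)² = ((-9 - 3*4) + 5)² = ((-9 - 12) + 5)² = (-21 + 5)² = (-16)² = 256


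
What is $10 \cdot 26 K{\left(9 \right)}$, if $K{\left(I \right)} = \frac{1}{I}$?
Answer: $\frac{260}{9} \approx 28.889$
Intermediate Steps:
$10 \cdot 26 K{\left(9 \right)} = \frac{10 \cdot 26}{9} = 260 \cdot \frac{1}{9} = \frac{260}{9}$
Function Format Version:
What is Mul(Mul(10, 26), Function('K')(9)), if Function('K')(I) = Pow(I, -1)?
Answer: Rational(260, 9) ≈ 28.889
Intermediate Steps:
Mul(Mul(10, 26), Function('K')(9)) = Mul(Mul(10, 26), Pow(9, -1)) = Mul(260, Rational(1, 9)) = Rational(260, 9)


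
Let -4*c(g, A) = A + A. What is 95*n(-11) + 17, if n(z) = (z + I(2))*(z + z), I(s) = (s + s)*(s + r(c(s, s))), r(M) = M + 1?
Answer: 6287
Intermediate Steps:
c(g, A) = -A/2 (c(g, A) = -(A + A)/4 = -A/2)
r(M) = 1 + M
I(s) = 2*s*(1 + s/2) (I(s) = (s + s)*(s + (1 - s/2)) = (2*s)*(1 + s/2) = 2*s*(1 + s/2))
n(z) = 2*z*(8 + z) (n(z) = (z + 2*(2 + 2))*(z + z) = (z + 2*4)*(2*z) = (z + 8)*(2*z) = (8 + z)*(2*z) = 2*z*(8 + z))
95*n(-11) + 17 = 95*(2*(-11)*(8 - 11)) + 17 = 95*(2*(-11)*(-3)) + 17 = 95*66 + 17 = 6270 + 17 = 6287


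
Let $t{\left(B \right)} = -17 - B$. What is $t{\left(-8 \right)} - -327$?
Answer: $318$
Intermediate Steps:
$t{\left(-8 \right)} - -327 = \left(-17 - -8\right) - -327 = \left(-17 + 8\right) + 327 = -9 + 327 = 318$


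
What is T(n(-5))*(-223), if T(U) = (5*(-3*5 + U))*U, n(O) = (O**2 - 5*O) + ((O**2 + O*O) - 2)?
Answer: -9069410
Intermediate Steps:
n(O) = -2 - 5*O + 3*O**2 (n(O) = (O**2 - 5*O) + ((O**2 + O**2) - 2) = (O**2 - 5*O) + (2*O**2 - 2) = (O**2 - 5*O) + (-2 + 2*O**2) = -2 - 5*O + 3*O**2)
T(U) = U*(-75 + 5*U) (T(U) = (5*(-15 + U))*U = (-75 + 5*U)*U = U*(-75 + 5*U))
T(n(-5))*(-223) = (5*(-2 - 5*(-5) + 3*(-5)**2)*(-15 + (-2 - 5*(-5) + 3*(-5)**2)))*(-223) = (5*(-2 + 25 + 3*25)*(-15 + (-2 + 25 + 3*25)))*(-223) = (5*(-2 + 25 + 75)*(-15 + (-2 + 25 + 75)))*(-223) = (5*98*(-15 + 98))*(-223) = (5*98*83)*(-223) = 40670*(-223) = -9069410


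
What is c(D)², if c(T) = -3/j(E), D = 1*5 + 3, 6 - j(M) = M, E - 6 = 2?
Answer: 9/4 ≈ 2.2500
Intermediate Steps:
E = 8 (E = 6 + 2 = 8)
j(M) = 6 - M
D = 8 (D = 5 + 3 = 8)
c(T) = 3/2 (c(T) = -3/(6 - 1*8) = -3/(6 - 8) = -3/(-2) = -3*(-½) = 3/2)
c(D)² = (3/2)² = 9/4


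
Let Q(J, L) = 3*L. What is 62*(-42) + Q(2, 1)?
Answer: -2601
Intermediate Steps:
62*(-42) + Q(2, 1) = 62*(-42) + 3*1 = -2604 + 3 = -2601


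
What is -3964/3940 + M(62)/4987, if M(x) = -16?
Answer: -4957877/4912195 ≈ -1.0093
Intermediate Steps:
-3964/3940 + M(62)/4987 = -3964/3940 - 16/4987 = -3964*1/3940 - 16*1/4987 = -991/985 - 16/4987 = -4957877/4912195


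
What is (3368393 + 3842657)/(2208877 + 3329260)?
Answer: 655550/503467 ≈ 1.3021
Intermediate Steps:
(3368393 + 3842657)/(2208877 + 3329260) = 7211050/5538137 = 7211050*(1/5538137) = 655550/503467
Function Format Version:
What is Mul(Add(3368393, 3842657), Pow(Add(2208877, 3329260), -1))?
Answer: Rational(655550, 503467) ≈ 1.3021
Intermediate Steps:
Mul(Add(3368393, 3842657), Pow(Add(2208877, 3329260), -1)) = Mul(7211050, Pow(5538137, -1)) = Mul(7211050, Rational(1, 5538137)) = Rational(655550, 503467)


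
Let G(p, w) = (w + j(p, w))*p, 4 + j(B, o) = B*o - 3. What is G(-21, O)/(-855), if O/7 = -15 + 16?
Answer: -343/95 ≈ -3.6105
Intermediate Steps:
j(B, o) = -7 + B*o (j(B, o) = -4 + (B*o - 3) = -4 + (-3 + B*o) = -7 + B*o)
O = 7 (O = 7*(-15 + 16) = 7*1 = 7)
G(p, w) = p*(-7 + w + p*w) (G(p, w) = (w + (-7 + p*w))*p = (-7 + w + p*w)*p = p*(-7 + w + p*w))
G(-21, O)/(-855) = -21*(-7 + 7 - 21*7)/(-855) = -21*(-7 + 7 - 147)*(-1/855) = -21*(-147)*(-1/855) = 3087*(-1/855) = -343/95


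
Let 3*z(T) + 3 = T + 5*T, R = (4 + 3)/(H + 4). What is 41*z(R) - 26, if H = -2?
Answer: 220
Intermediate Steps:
R = 7/2 (R = (4 + 3)/(-2 + 4) = 7/2 ≈ 3.5000)
z(T) = -1 + 2*T (z(T) = -1 + (T + 5*T)/3 = -1 + (6*T)/3 = -1 + 2*T)
41*z(R) - 26 = 41*(-1 + 2*(7/2)) - 26 = 41*(-1 + 7) - 26 = 41*6 - 26 = 246 - 26 = 220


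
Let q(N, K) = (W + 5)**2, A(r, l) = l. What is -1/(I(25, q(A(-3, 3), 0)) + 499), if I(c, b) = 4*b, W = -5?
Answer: -1/499 ≈ -0.0020040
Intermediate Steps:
q(N, K) = 0 (q(N, K) = (-5 + 5)**2 = 0**2 = 0)
-1/(I(25, q(A(-3, 3), 0)) + 499) = -1/(4*0 + 499) = -1/(0 + 499) = -1/499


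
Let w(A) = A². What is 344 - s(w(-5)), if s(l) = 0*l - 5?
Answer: 349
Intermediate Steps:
s(l) = -5 (s(l) = 0 - 5 = -5)
344 - s(w(-5)) = 344 - 1*(-5) = 344 + 5 = 349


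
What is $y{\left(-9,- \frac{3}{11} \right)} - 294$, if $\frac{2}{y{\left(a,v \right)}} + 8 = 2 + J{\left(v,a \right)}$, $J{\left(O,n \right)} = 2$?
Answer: $- \frac{589}{2} \approx -294.5$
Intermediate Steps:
$y{\left(a,v \right)} = - \frac{1}{2}$ ($y{\left(a,v \right)} = \frac{2}{-8 + \left(2 + 2\right)} = \frac{2}{-8 + 4} = \frac{2}{-4} = 2 \left(- \frac{1}{4}\right) = - \frac{1}{2}$)
$y{\left(-9,- \frac{3}{11} \right)} - 294 = - \frac{1}{2} - 294 = - \frac{589}{2}$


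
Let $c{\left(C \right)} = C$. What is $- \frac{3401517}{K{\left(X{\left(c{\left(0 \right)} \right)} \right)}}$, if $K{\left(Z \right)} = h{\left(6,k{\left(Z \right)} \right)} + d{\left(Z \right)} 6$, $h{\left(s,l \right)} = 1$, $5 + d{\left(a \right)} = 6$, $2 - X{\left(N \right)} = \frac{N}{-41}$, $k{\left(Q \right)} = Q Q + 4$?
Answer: $-485931$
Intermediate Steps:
$k{\left(Q \right)} = 4 + Q^{2}$ ($k{\left(Q \right)} = Q^{2} + 4 = 4 + Q^{2}$)
$X{\left(N \right)} = 2 + \frac{N}{41}$ ($X{\left(N \right)} = 2 - \frac{N}{-41} = 2 - N \left(- \frac{1}{41}\right) = 2 - - \frac{N}{41} = 2 + \frac{N}{41}$)
$d{\left(a \right)} = 1$ ($d{\left(a \right)} = -5 + 6 = 1$)
$K{\left(Z \right)} = 7$ ($K{\left(Z \right)} = 1 + 1 \cdot 6 = 1 + 6 = 7$)
$- \frac{3401517}{K{\left(X{\left(c{\left(0 \right)} \right)} \right)}} = - \frac{3401517}{7} = \left(-3401517\right) \frac{1}{7} = -485931$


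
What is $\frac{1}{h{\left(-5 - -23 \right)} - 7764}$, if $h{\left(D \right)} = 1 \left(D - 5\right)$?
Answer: $- \frac{1}{7751} \approx -0.00012902$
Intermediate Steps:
$h{\left(D \right)} = -5 + D$ ($h{\left(D \right)} = 1 \left(-5 + D\right) = -5 + D$)
$\frac{1}{h{\left(-5 - -23 \right)} - 7764} = \frac{1}{\left(-5 - -18\right) - 7764} = \frac{1}{\left(-5 + \left(-5 + 23\right)\right) - 7764} = \frac{1}{\left(-5 + 18\right) - 7764} = \frac{1}{13 - 7764} = \frac{1}{-7751} = - \frac{1}{7751}$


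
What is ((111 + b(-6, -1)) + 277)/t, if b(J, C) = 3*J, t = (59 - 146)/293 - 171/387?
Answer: -2330815/4654 ≈ -500.82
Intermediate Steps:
t = -9308/12599 (t = -87*1/293 - 171*1/387 = -87/293 - 19/43 = -9308/12599 ≈ -0.73879)
((111 + b(-6, -1)) + 277)/t = ((111 + 3*(-6)) + 277)/(-9308/12599) = ((111 - 18) + 277)*(-12599/9308) = (93 + 277)*(-12599/9308) = 370*(-12599/9308) = -2330815/4654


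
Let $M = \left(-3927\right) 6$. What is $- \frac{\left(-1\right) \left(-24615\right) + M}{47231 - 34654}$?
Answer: $- \frac{1053}{12577} \approx -0.083724$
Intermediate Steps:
$M = -23562$
$- \frac{\left(-1\right) \left(-24615\right) + M}{47231 - 34654} = - \frac{\left(-1\right) \left(-24615\right) - 23562}{47231 - 34654} = - \frac{24615 - 23562}{12577} = - \frac{1053}{12577}$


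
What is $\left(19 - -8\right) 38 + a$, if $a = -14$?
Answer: $1012$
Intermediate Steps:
$\left(19 - -8\right) 38 + a = \left(19 - -8\right) 38 - 14 = \left(19 + 8\right) 38 - 14 = 27 \cdot 38 - 14 = 1026 - 14 = 1012$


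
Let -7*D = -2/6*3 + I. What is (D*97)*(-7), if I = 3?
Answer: 194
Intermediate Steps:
D = -2/7 (D = -(-2/6*3 + 3)/7 = -(-2*⅙*3 + 3)/7 = -(-⅓*3 + 3)/7 = -(-1 + 3)/7 = -⅐*2 = -2/7 ≈ -0.28571)
(D*97)*(-7) = -2/7*97*(-7) = -194/7*(-7) = 194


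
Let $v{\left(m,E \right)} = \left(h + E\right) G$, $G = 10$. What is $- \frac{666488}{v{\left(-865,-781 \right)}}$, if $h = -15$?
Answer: $\frac{83311}{995} \approx 83.73$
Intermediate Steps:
$v{\left(m,E \right)} = -150 + 10 E$ ($v{\left(m,E \right)} = \left(-15 + E\right) 10 = -150 + 10 E$)
$- \frac{666488}{v{\left(-865,-781 \right)}} = - \frac{666488}{-150 + 10 \left(-781\right)} = - \frac{666488}{-150 - 7810} = - \frac{666488}{-7960} = \left(-666488\right) \left(- \frac{1}{7960}\right) = \frac{83311}{995}$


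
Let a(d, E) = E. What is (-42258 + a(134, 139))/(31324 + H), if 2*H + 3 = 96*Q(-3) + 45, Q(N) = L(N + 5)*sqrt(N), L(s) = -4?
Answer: -188602865/140374231 - 1155264*I*sqrt(3)/140374231 ≈ -1.3436 - 0.014255*I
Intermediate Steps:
Q(N) = -4*sqrt(N)
H = 21 - 192*I*sqrt(3) (H = -3/2 + (96*(-4*I*sqrt(3)) + 45)/2 = -3/2 + (-384*I*sqrt(3) + 45)/2 = -3/2 + (45 - 384*I*sqrt(3))/2 = -3/2 + (45/2 - 192*I*sqrt(3)) = 21 - 192*I*sqrt(3) ≈ 21.0 - 332.55*I)
(-42258 + a(134, 139))/(31324 + H) = (-42258 + 139)/(31324 + (21 - 192*I*sqrt(3))) = -42119/(31345 - 192*I*sqrt(3))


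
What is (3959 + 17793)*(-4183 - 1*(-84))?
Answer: -89161448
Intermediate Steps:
(3959 + 17793)*(-4183 - 1*(-84)) = 21752*(-4183 + 84) = 21752*(-4099) = -89161448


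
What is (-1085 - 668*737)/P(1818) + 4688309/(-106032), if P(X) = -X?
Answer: 2432941615/10709232 ≈ 227.18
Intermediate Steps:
(-1085 - 668*737)/P(1818) + 4688309/(-106032) = (-1085 - 668*737)/((-1*1818)) + 4688309/(-106032) = (-1085 - 492316)/(-1818) + 4688309*(-1/106032) = -493401*(-1/1818) - 4688309/106032 = 164467/606 - 4688309/106032 = 2432941615/10709232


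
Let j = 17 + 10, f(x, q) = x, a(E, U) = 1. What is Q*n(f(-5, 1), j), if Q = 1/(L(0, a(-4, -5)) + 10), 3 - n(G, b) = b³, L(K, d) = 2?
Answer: -1640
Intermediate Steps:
j = 27
n(G, b) = 3 - b³
Q = 1/12 (Q = 1/(2 + 10) = 1/12 ≈ 0.083333)
Q*n(f(-5, 1), j) = (3 - 1*27³)/12 = (3 - 1*19683)/12 = (3 - 19683)/12 = (1/12)*(-19680) = -1640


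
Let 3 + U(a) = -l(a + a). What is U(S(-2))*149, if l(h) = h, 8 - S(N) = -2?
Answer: -3427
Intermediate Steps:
S(N) = 10 (S(N) = 8 - 1*(-2) = 8 + 2 = 10)
U(a) = -3 - 2*a (U(a) = -3 - (a + a) = -3 - 2*a)
U(S(-2))*149 = (-3 - 2*10)*149 = (-3 - 20)*149 = -23*149 = -3427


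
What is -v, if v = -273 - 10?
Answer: 283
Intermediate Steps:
v = -283
-v = -1*(-283) = 283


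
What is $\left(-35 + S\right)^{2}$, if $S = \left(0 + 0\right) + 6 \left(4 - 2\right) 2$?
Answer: $121$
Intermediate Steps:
$S = 24$ ($S = 0 + 6 \cdot 2 \cdot 2 = 0 + 12 \cdot 2 = 0 + 24 = 24$)
$\left(-35 + S\right)^{2} = \left(-35 + 24\right)^{2} = \left(-11\right)^{2} = 121$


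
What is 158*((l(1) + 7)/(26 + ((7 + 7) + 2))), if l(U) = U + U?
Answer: 237/7 ≈ 33.857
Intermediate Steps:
l(U) = 2*U
158*((l(1) + 7)/(26 + ((7 + 7) + 2))) = 158*((2*1 + 7)/(26 + ((7 + 7) + 2))) = 158*((2 + 7)/(26 + (14 + 2))) = 158*(9/(26 + 16)) = 158*(9/42) = 158*(9*(1/42)) = 158*(3/14) = 237/7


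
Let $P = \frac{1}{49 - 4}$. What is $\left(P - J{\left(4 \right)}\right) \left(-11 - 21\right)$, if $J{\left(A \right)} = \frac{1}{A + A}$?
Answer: $\frac{148}{45} \approx 3.2889$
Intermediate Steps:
$J{\left(A \right)} = \frac{1}{2 A}$
$P = \frac{1}{45} \approx 0.022222$
$\left(P - J{\left(4 \right)}\right) \left(-11 - 21\right) = \left(\frac{1}{45} - \frac{1}{2 \cdot 4}\right) \left(-11 - 21\right) = \left(\frac{1}{45} - \frac{1}{2} \cdot \frac{1}{4}\right) \left(-11 - 21\right) = \left(\frac{1}{45} - \frac{1}{8}\right) \left(-32\right) = \left(- \frac{37}{360}\right) \left(-32\right) = \frac{148}{45}$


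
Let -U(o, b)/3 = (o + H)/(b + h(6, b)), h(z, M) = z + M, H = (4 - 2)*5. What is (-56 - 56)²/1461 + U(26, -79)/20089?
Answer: 9575903255/1115301102 ≈ 8.5859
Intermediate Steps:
H = 10 (H = 2*5 = 10)
h(z, M) = M + z
U(o, b) = -3*(10 + o)/(6 + 2*b) (U(o, b) = -3*(o + 10)/(b + (b + 6)) = -3*(10 + o)/(b + (6 + b)) = -3*(10 + o)/(6 + 2*b))
(-56 - 56)²/1461 + U(26, -79)/20089 = (-56 - 56)²/1461 + (3*(-10 - 1*26)/(2*(3 - 79)))/20089 = (-112)²*(1/1461) + ((3/2)*(-10 - 26)/(-76))*(1/20089) = 12544*(1/1461) + ((3/2)*(-1/76)*(-36))*(1/20089) = 12544/1461 + (27/38)*(1/20089) = 12544/1461 + 27/763382 = 9575903255/1115301102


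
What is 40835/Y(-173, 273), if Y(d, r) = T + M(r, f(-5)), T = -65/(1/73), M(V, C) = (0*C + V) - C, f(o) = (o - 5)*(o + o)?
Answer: -40835/4572 ≈ -8.9315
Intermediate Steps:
f(o) = 2*o*(-5 + o) (f(o) = (-5 + o)*(2*o) = 2*o*(-5 + o))
M(V, C) = V - C (M(V, C) = (0 + V) - C = V - C)
T = -4745 (T = -65/1/73 = -65*73 = -4745)
Y(d, r) = -4845 + r (Y(d, r) = -4745 + (r - 2*(-5)*(-5 - 5)) = -4745 + (r - 2*(-5)*(-10)) = -4745 + (r - 1*100) = -4745 + (r - 100) = -4745 + (-100 + r) = -4845 + r)
40835/Y(-173, 273) = 40835/(-4845 + 273) = 40835/(-4572) = 40835*(-1/4572) = -40835/4572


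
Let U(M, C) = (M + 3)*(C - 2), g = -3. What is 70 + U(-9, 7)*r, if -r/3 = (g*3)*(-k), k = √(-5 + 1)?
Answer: 70 + 1620*I ≈ 70.0 + 1620.0*I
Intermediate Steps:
k = 2*I (k = √(-4) = 2*I ≈ 2.0*I)
U(M, C) = (-2 + C)*(3 + M) (U(M, C) = (3 + M)*(-2 + C) = (-2 + C)*(3 + M))
r = -54*I (r = -3*(-3*3)*(-2*I) = -(-27)*(-2*I) = -54*I ≈ -54.0*I)
70 + U(-9, 7)*r = 70 + (-6 - 2*(-9) + 3*7 + 7*(-9))*(-54*I) = 70 + (-6 + 18 + 21 - 63)*(-54*I) = 70 - (-1620)*I = 70 + 1620*I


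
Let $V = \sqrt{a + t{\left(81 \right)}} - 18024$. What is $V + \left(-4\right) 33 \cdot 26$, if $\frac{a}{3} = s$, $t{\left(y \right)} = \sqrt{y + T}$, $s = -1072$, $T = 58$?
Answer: $-21456 + i \sqrt{3216 - \sqrt{139}} \approx -21456.0 + 56.606 i$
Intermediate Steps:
$t{\left(y \right)} = \sqrt{58 + y}$ ($t{\left(y \right)} = \sqrt{y + 58} = \sqrt{58 + y}$)
$a = -3216$ ($a = 3 \left(-1072\right) = -3216$)
$V = -18024 + \sqrt{-3216 + \sqrt{139}}$ ($V = \sqrt{-3216 + \sqrt{58 + 81}} - 18024 = \sqrt{-3216 + \sqrt{139}} - 18024 = -18024 + \sqrt{-3216 + \sqrt{139}} \approx -18024.0 + 56.606 i$)
$V + \left(-4\right) 33 \cdot 26 = \left(-18024 + i \sqrt{3216 - \sqrt{139}}\right) + \left(-4\right) 33 \cdot 26 = \left(-18024 + i \sqrt{3216 - \sqrt{139}}\right) - 3432 = -21456 + i \sqrt{3216 - \sqrt{139}}$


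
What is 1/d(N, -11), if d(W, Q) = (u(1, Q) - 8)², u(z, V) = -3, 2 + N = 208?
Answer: 1/121 ≈ 0.0082645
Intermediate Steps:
N = 206 (N = -2 + 208 = 206)
d(W, Q) = 121 (d(W, Q) = (-3 - 8)² = (-11)² = 121)
1/d(N, -11) = 1/121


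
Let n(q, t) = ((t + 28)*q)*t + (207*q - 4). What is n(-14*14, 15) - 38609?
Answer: -205605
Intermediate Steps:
n(q, t) = -4 + 207*q + q*t*(28 + t) (n(q, t) = ((28 + t)*q)*t + (-4 + 207*q) = (q*(28 + t))*t + (-4 + 207*q) = q*t*(28 + t) + (-4 + 207*q) = -4 + 207*q + q*t*(28 + t))
n(-14*14, 15) - 38609 = (-4 + 207*(-14*14) - 14*14*15² + 28*(-14*14)*15) - 38609 = (-4 + 207*(-196) - 196*225 + 28*(-196)*15) - 38609 = (-4 - 40572 - 44100 - 82320) - 38609 = -166996 - 38609 = -205605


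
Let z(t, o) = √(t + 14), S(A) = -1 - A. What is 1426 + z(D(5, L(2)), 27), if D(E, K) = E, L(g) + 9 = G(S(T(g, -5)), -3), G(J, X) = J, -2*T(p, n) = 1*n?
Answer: 1426 + √19 ≈ 1430.4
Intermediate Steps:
T(p, n) = -n/2
L(g) = -25/2 (L(g) = -9 + (-1 - (-1)*(-5)/2) = -9 + (-1 - 1*5/2) = -9 + (-1 - 5/2) = -9 - 7/2 = -25/2)
z(t, o) = √(14 + t)
1426 + z(D(5, L(2)), 27) = 1426 + √(14 + 5) = 1426 + √19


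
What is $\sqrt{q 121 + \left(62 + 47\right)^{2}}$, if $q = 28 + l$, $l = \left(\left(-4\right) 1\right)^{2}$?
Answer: $\sqrt{17205} \approx 131.17$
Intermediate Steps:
$l = 16$ ($l = \left(-4\right)^{2} = 16$)
$q = 44$ ($q = 28 + 16 = 44$)
$\sqrt{q 121 + \left(62 + 47\right)^{2}} = \sqrt{44 \cdot 121 + \left(62 + 47\right)^{2}} = \sqrt{5324 + 109^{2}} = \sqrt{5324 + 11881} = \sqrt{17205}$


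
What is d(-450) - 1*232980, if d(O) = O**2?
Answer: -30480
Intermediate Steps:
d(-450) - 1*232980 = (-450)**2 - 1*232980 = 202500 - 232980 = -30480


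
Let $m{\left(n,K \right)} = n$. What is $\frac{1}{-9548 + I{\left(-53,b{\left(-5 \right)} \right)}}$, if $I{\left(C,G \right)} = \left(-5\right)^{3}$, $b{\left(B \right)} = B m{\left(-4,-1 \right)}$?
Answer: $- \frac{1}{9673} \approx -0.00010338$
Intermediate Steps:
$b{\left(B \right)} = - 4 B$ ($b{\left(B \right)} = B \left(-4\right) = - 4 B$)
$I{\left(C,G \right)} = -125$
$\frac{1}{-9548 + I{\left(-53,b{\left(-5 \right)} \right)}} = \frac{1}{-9548 - 125} = \frac{1}{-9673} = - \frac{1}{9673}$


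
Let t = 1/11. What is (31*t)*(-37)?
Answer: -1147/11 ≈ -104.27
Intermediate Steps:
t = 1/11 ≈ 0.090909
(31*t)*(-37) = (31*(1/11))*(-37) = (31/11)*(-37) = -1147/11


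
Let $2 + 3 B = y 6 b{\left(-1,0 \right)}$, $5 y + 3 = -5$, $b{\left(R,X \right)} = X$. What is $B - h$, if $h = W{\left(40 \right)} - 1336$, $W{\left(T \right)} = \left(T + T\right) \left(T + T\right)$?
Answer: $- \frac{15194}{3} \approx -5064.7$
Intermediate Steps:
$W{\left(T \right)} = 4 T^{2}$ ($W{\left(T \right)} = 2 T 2 T = 4 T^{2}$)
$y = - \frac{8}{5}$ ($y = - \frac{3}{5} + \frac{1}{5} \left(-5\right) = - \frac{3}{5} - 1 = - \frac{8}{5} \approx -1.6$)
$h = 5064$ ($h = 4 \cdot 40^{2} - 1336 = 4 \cdot 1600 - 1336 = 6400 - 1336 = 5064$)
$B = - \frac{2}{3}$ ($B = - \frac{2}{3} + \frac{\left(- \frac{8}{5}\right) 6 \cdot 0}{3} = - \frac{2}{3} + \frac{\left(- \frac{48}{5}\right) 0}{3} = - \frac{2}{3} + \frac{1}{3} \cdot 0 = - \frac{2}{3} + 0 = - \frac{2}{3} \approx -0.66667$)
$B - h = - \frac{2}{3} - 5064 = - \frac{15194}{3}$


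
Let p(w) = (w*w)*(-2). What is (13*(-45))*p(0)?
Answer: 0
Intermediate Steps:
p(w) = -2*w² (p(w) = w²*(-2) = -2*w²)
(13*(-45))*p(0) = (13*(-45))*(-2*0²) = -(-1170)*0 = -585*0 = 0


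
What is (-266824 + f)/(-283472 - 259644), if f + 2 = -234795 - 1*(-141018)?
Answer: 360603/543116 ≈ 0.66395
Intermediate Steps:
f = -93779 (f = -2 + (-234795 - 1*(-141018)) = -2 + (-234795 + 141018) = -2 - 93777 = -93779)
(-266824 + f)/(-283472 - 259644) = (-266824 - 93779)/(-283472 - 259644) = -360603/(-543116) = -360603*(-1/543116) = 360603/543116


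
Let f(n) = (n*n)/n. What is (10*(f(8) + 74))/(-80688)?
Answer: -5/492 ≈ -0.010163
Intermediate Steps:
f(n) = n (f(n) = n²/n = n)
(10*(f(8) + 74))/(-80688) = (10*(8 + 74))/(-80688) = (10*82)*(-1/80688) = 820*(-1/80688) = -5/492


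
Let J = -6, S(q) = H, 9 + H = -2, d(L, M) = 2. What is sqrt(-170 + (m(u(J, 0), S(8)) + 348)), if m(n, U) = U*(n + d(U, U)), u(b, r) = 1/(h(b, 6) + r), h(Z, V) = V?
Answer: 5*sqrt(222)/6 ≈ 12.416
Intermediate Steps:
H = -11 (H = -9 - 2 = -11)
S(q) = -11
u(b, r) = 1/(6 + r)
m(n, U) = U*(2 + n) (m(n, U) = U*(n + 2) = U*(2 + n))
sqrt(-170 + (m(u(J, 0), S(8)) + 348)) = sqrt(-170 + (-11*(2 + 1/(6 + 0)) + 348)) = sqrt(-170 + (-11*(2 + 1/6) + 348)) = sqrt(-170 + (-11*13/6 + 348)) = sqrt(-170 + (-143/6 + 348)) = sqrt(-170 + 1945/6) = sqrt(925/6) = 5*sqrt(222)/6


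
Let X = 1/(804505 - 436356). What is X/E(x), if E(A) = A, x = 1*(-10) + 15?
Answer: 1/1840745 ≈ 5.4326e-7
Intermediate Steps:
x = 5 (x = -10 + 15 = 5)
X = 1/368149 ≈ 2.7163e-6
X/E(x) = (1/368149)/5 = (1/368149)*(⅕) = 1/1840745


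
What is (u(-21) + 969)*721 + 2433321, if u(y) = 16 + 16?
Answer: 3155042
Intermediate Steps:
u(y) = 32
(u(-21) + 969)*721 + 2433321 = (32 + 969)*721 + 2433321 = 1001*721 + 2433321 = 721721 + 2433321 = 3155042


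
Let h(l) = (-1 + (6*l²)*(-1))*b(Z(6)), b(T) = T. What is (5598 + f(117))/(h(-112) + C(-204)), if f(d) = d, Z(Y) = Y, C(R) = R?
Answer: -1905/150598 ≈ -0.012650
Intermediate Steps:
h(l) = -6 - 36*l² (h(l) = (-1 + (6*l²)*(-1))*6 = (-1 - 6*l²)*6 = -6 - 36*l²)
(5598 + f(117))/(h(-112) + C(-204)) = (5598 + 117)/((-6 - 36*(-112)²) - 204) = 5715/((-6 - 36*12544) - 204) = 5715/((-6 - 451584) - 204) = 5715/(-451590 - 204) = 5715/(-451794) = 5715*(-1/451794) = -1905/150598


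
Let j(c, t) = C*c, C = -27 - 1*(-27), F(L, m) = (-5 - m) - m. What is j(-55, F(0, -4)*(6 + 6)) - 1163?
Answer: -1163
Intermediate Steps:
F(L, m) = -5 - 2*m
C = 0 (C = -27 + 27 = 0)
j(c, t) = 0 (j(c, t) = 0*c = 0)
j(-55, F(0, -4)*(6 + 6)) - 1163 = 0 - 1163 = -1163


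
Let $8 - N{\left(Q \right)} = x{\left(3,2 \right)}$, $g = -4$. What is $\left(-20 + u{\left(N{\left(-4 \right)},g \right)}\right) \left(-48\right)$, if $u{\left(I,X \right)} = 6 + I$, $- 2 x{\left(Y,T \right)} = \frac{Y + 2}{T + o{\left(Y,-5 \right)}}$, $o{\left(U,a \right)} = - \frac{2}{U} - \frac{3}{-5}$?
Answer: $\frac{6552}{29} \approx 225.93$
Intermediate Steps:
$o{\left(U,a \right)} = \frac{3}{5} - \frac{2}{U}$ ($o{\left(U,a \right)} = - \frac{2}{U} - - \frac{3}{5} = - \frac{2}{U} + \frac{3}{5} = \frac{3}{5} - \frac{2}{U}$)
$x{\left(Y,T \right)} = - \frac{2 + Y}{2 \left(\frac{3}{5} + T - \frac{2}{Y}\right)}$ ($x{\left(Y,T \right)} = - \frac{\left(Y + 2\right) \frac{1}{T + \left(\frac{3}{5} - \frac{2}{Y}\right)}}{2} = - \frac{\left(2 + Y\right) \frac{1}{\frac{3}{5} + T - \frac{2}{Y}}}{2} = - \frac{\frac{1}{\frac{3}{5} + T - \frac{2}{Y}} \left(2 + Y\right)}{2} = - \frac{2 + Y}{2 \left(\frac{3}{5} + T - \frac{2}{Y}\right)}$)
$N{\left(Q \right)} = \frac{539}{58}$ ($N{\left(Q \right)} = 8 - \left(-5\right) 3 \frac{1}{-20 + 6 \cdot 3 + 10 \cdot 2 \cdot 3} \left(2 + 3\right) = 8 - \left(-5\right) 3 \frac{1}{-20 + 18 + 60} \cdot 5 = 8 - \left(-5\right) 3 \cdot \frac{1}{58} \cdot 5 = 8 - - \frac{75}{58} = 8 + \frac{75}{58} = \frac{539}{58}$)
$\left(-20 + u{\left(N{\left(-4 \right)},g \right)}\right) \left(-48\right) = \left(-20 + \left(6 + \frac{539}{58}\right)\right) \left(-48\right) = \left(-20 + \frac{887}{58}\right) \left(-48\right) = \left(- \frac{273}{58}\right) \left(-48\right) = \frac{6552}{29}$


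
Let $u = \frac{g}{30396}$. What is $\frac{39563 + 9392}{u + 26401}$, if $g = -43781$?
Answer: $\frac{297607236}{160488203} \approx 1.8544$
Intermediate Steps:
$u = - \frac{43781}{30396} \approx -1.4404$
$\frac{39563 + 9392}{u + 26401} = \frac{39563 + 9392}{- \frac{43781}{30396} + 26401} = \frac{48955}{\frac{802441015}{30396}} = 48955 \cdot \frac{30396}{802441015} = \frac{297607236}{160488203}$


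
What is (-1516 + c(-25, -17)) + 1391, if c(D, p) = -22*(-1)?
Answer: -103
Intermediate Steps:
c(D, p) = 22
(-1516 + c(-25, -17)) + 1391 = (-1516 + 22) + 1391 = -1494 + 1391 = -103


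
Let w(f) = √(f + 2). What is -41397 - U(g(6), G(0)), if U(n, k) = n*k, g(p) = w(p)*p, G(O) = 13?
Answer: -41397 - 156*√2 ≈ -41618.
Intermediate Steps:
w(f) = √(2 + f)
g(p) = p*√(2 + p) (g(p) = √(2 + p)*p = p*√(2 + p))
U(n, k) = k*n
-41397 - U(g(6), G(0)) = -41397 - 13*6*√(2 + 6) = -41397 - 13*6*√8 = -41397 - 13*6*(2*√2) = -41397 - 13*12*√2 = -41397 - 156*√2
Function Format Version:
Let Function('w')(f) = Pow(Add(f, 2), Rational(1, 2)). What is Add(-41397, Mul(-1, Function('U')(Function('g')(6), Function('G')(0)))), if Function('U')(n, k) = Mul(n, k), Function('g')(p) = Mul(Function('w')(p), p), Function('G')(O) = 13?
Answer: Add(-41397, Mul(-156, Pow(2, Rational(1, 2)))) ≈ -41618.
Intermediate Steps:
Function('w')(f) = Pow(Add(2, f), Rational(1, 2))
Function('g')(p) = Mul(p, Pow(Add(2, p), Rational(1, 2))) (Function('g')(p) = Mul(Pow(Add(2, p), Rational(1, 2)), p) = Mul(p, Pow(Add(2, p), Rational(1, 2))))
Function('U')(n, k) = Mul(k, n)
Add(-41397, Mul(-1, Function('U')(Function('g')(6), Function('G')(0)))) = Add(-41397, Mul(-1, Mul(13, Mul(6, Pow(Add(2, 6), Rational(1, 2)))))) = Add(-41397, Mul(-1, Mul(13, Mul(6, Pow(8, Rational(1, 2)))))) = Add(-41397, Mul(-1, Mul(13, Mul(6, Mul(2, Pow(2, Rational(1, 2))))))) = Add(-41397, Mul(-1, Mul(13, Mul(12, Pow(2, Rational(1, 2)))))) = Add(-41397, Mul(-1, Mul(156, Pow(2, Rational(1, 2))))) = Add(-41397, Mul(-156, Pow(2, Rational(1, 2))))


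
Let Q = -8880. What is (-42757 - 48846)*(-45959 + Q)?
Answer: 5023416917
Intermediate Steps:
(-42757 - 48846)*(-45959 + Q) = (-42757 - 48846)*(-45959 - 8880) = -91603*(-54839) = 5023416917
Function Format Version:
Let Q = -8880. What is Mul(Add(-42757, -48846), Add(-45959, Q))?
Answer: 5023416917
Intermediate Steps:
Mul(Add(-42757, -48846), Add(-45959, Q)) = Mul(Add(-42757, -48846), Add(-45959, -8880)) = Mul(-91603, -54839) = 5023416917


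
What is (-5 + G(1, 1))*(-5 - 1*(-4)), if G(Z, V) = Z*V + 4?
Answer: 0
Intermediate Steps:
G(Z, V) = 4 + V*Z (G(Z, V) = V*Z + 4 = 4 + V*Z)
(-5 + G(1, 1))*(-5 - 1*(-4)) = (-5 + (4 + 1*1))*(-5 - 1*(-4)) = (-5 + (4 + 1))*(-5 + 4) = (-5 + 5)*(-1) = 0*(-1) = 0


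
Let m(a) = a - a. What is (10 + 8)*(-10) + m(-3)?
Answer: -180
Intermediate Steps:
m(a) = 0
(10 + 8)*(-10) + m(-3) = (10 + 8)*(-10) + 0 = 18*(-10) + 0 = -180 + 0 = -180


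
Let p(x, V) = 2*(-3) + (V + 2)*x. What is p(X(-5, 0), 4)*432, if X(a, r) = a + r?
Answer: -15552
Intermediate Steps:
p(x, V) = -6 + x*(2 + V) (p(x, V) = -6 + (2 + V)*x = -6 + x*(2 + V))
p(X(-5, 0), 4)*432 = (-6 + 2*(-5 + 0) + 4*(-5 + 0))*432 = (-6 + 2*(-5) + 4*(-5))*432 = (-6 - 10 - 20)*432 = -36*432 = -15552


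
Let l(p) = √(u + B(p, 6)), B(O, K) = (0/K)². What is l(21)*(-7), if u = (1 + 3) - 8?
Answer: -14*I ≈ -14.0*I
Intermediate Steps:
u = -4 (u = 4 - 8 = -4)
B(O, K) = 0 (B(O, K) = 0² = 0)
l(p) = 2*I (l(p) = √(-4 + 0) = √(-4) = 2*I)
l(21)*(-7) = (2*I)*(-7) = -14*I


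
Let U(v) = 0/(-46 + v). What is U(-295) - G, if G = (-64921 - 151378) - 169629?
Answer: 385928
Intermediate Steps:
U(v) = 0
G = -385928 (G = -216299 - 169629 = -385928)
U(-295) - G = 0 - 1*(-385928) = 0 + 385928 = 385928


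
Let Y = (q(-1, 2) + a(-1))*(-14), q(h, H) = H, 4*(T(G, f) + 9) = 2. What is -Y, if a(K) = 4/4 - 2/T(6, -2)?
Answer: 770/17 ≈ 45.294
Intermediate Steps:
T(G, f) = -17/2 (T(G, f) = -9 + (¼)*2 = -9 + ½ = -17/2)
a(K) = 21/17 (a(K) = 4/4 - 2/(-17/2) = 4*(¼) - 2*(-2/17) = 1 + 4/17 = 21/17)
Y = -770/17 (Y = (2 + 21/17)*(-14) = (55/17)*(-14) = -770/17 ≈ -45.294)
-Y = -1*(-770/17) = 770/17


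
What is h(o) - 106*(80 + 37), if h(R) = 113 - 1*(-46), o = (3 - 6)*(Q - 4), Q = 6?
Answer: -12243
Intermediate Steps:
o = -6 (o = (3 - 6)*(6 - 4) = -3*2 = -6)
h(R) = 159 (h(R) = 113 + 46 = 159)
h(o) - 106*(80 + 37) = 159 - 106*(80 + 37) = 159 - 106*117 = 159 - 1*12402 = 159 - 12402 = -12243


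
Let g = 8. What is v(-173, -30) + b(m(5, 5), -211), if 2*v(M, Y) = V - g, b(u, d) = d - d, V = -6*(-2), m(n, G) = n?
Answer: 2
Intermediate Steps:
V = 12
b(u, d) = 0
v(M, Y) = 2 (v(M, Y) = (12 - 1*8)/2 = (12 - 8)/2 = (½)*4 = 2)
v(-173, -30) + b(m(5, 5), -211) = 2 + 0 = 2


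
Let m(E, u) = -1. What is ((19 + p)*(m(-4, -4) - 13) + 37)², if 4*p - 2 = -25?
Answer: 88209/4 ≈ 22052.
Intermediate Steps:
p = -23/4 (p = ½ + (¼)*(-25) = ½ - 25/4 = -23/4 ≈ -5.7500)
((19 + p)*(m(-4, -4) - 13) + 37)² = ((19 - 23/4)*(-1 - 13) + 37)² = ((53/4)*(-14) + 37)² = (-371/2 + 37)² = (-297/2)² = 88209/4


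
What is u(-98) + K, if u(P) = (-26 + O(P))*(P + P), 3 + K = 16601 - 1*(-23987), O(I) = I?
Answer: 64889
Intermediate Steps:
K = 40585 (K = -3 + (16601 - 1*(-23987)) = -3 + (16601 + 23987) = -3 + 40588 = 40585)
u(P) = 2*P*(-26 + P) (u(P) = (-26 + P)*(P + P) = (-26 + P)*(2*P) = 2*P*(-26 + P))
u(-98) + K = 2*(-98)*(-26 - 98) + 40585 = 2*(-98)*(-124) + 40585 = 24304 + 40585 = 64889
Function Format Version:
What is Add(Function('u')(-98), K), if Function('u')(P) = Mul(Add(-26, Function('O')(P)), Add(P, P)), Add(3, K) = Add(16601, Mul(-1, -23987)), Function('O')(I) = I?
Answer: 64889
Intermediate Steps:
K = 40585 (K = Add(-3, Add(16601, Mul(-1, -23987))) = Add(-3, Add(16601, 23987)) = Add(-3, 40588) = 40585)
Function('u')(P) = Mul(2, P, Add(-26, P)) (Function('u')(P) = Mul(Add(-26, P), Add(P, P)) = Mul(Add(-26, P), Mul(2, P)) = Mul(2, P, Add(-26, P)))
Add(Function('u')(-98), K) = Add(Mul(2, -98, Add(-26, -98)), 40585) = Add(Mul(2, -98, -124), 40585) = Add(24304, 40585) = 64889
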